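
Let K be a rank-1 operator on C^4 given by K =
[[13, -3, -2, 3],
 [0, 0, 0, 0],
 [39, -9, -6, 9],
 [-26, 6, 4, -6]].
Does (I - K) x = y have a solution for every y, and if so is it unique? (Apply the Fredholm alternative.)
(I - K) is singular (det(I - K) = 0, i.e. 1 ∈ sigma(K)). (I - K) x = y is solvable iff y ⊥ ker((I - K)^*) = span{(13, -3, -2, 3)}, i.e. iff 13y_1 - 3y_2 - 2y_3 + 3y_4 = 0. When solvable, the solutions are x = y + c·(1, 0, 3, -2), c arbitrary (ker(I - K) = span{(1, 0, 3, -2)}, dimension 1).

K has rank 1, so it is an outer product K = u v^T: every row of K is a multiple of one row vector. Reading off the entries, u = (1, 0, 3, -2) and v = (13, -3, -2, 3) (row i of K equals u_i·v^T). A rank-one matrix u v^T satisfies K u = u (v·u) and kills the (3)-dimensional subspace v^⊥, so its characteristic polynomial is lambda^3 (lambda - v·u) with v·u = tr K = 1. Hence the eigenvalues of I - K are 1 (multiplicity 3) and 1 - (1) = 0, so det(I - K) = 0. (Direct check: I - K =
[[-12, 3, 2, -3],
 [0, 1, 0, 0],
 [-39, 9, 7, -9],
 [26, -6, -4, 7]]
has determinant 0.) So 1 is an eigenvalue of K and (I - K) is not invertible. The finite-dimensional Fredholm alternative says: either (I - K) is invertible, or ker(I - K) ≠ {0} and then range(I - K) = ker((I - K)^*)^⊥, with dim ker(I - K) = dim ker((I - K)^*). We are in the second case, so we need both kernels. Kernel of I - K: (I - K) u = u - u (v·u) = u - u = 0, so ker(I - K) = span{u} = span{(1, 0, 3, -2)} (it is exactly 1-dimensional because rank(I - K) = 3). Kernel of the adjoint: K is real, so (I - K)^* = I - K^T = I - v u^T, and (I - v u^T) v = v - v (u·v) = 0; hence ker((I - K)^*) = span{v} = span{(13, -3, -2, 3)}. Therefore (I - K) x = y is solvable iff <y, v> = 0, i.e. iff 13y_1 - 3y_2 - 2y_3 + 3y_4 = 0. When this holds, K y = u (v·y) = 0, so (I - K) y = y and x = y is a particular solution; the full solution set is the line x = y + c·u = y + c·(1, 0, 3, -2), c ∈ C.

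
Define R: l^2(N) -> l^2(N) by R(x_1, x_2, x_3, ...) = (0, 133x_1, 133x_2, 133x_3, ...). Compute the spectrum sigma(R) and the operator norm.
sigma(R) = closed disk {z in C : |z| ≤ 133}; ||R|| = 133

Note R = 133·U where U is the unit right shift (U x)_k = x_{k-1} (with x_0 := 0); so ||R|| = 133||U|| and sigma(R) = 133·sigma(U). ||R x||^2 = sum_{k≥1} |133x_k|^2 = 17689||x||^2, so ||R|| = 133 and sigma(R) ⊂ {|z| ≤ 133}. For any |lambda| < 133, the equation (R - lambda I) x = 0 forces x_1 = 0, then 133x_k = lambda x_{k+1} ⇒ x = 0, so R has no eigenvalues. But (R - lambda I) is not surjective for |lambda| < 133: solving (R - lambda I) x = e_1 would require x_n proportional to (lambda/133)^(-n), which is not in l^2. So every |lambda| < 133 lies in the residual spectrum. The boundary |lambda| = 133 is in the approximate point spectrum (the spectrum is closed). Hence sigma(R) is the closed disk of radius 133.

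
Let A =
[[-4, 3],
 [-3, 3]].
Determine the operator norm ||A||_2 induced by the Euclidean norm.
||A||_2 = sqrt((43 + sqrt(1813))/2) ≈ 6.5414 (= sqrt(largest eigenvalue of A^T A))

||A||_2 = sigma_max(A) = sqrt(lambda_max(A^T A)). Form the symmetric matrix M = A^T A =
[[25, -21],
 [-21, 18]].
Its characteristic polynomial (trace, determinant of M give the coefficients) is
  p(λ) = det(λ I - M) = λ^2 - 43λ + 9.
For λ^2 - 43λ + 9 the discriminant is 1813. It is nonnegative but not a perfect square, so the roots are real and irrational: λ = (43 ± sqrt(1813))/2 ≈ 42.7897, 0.2103.
So the eigenvalues of A^T A are ≈ 0.2103, 42.7897 (all ≥ 0, as they must be for A^T A). The largest is λ_max = (43 + sqrt(1813))/2 ≈ 42.7897, hence ||A||_2 = sqrt(λ_max) = sqrt((43 + sqrt(1813))/2) ≈ 6.5414.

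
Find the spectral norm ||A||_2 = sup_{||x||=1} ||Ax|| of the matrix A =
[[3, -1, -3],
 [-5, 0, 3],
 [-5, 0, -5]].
||A||_2 ≈ 7.6941 (= sqrt(largest eigenvalue of A^T A))

||A||_2 = sigma_max(A) = sqrt(lambda_max(A^T A)). Form the symmetric matrix M = A^T A =
[[59, -3, 1],
 [-3, 1, 3],
 [1, 3, 43]].
Its characteristic polynomial (trace, sum of principal 2x2 minors, determinant of M give the coefficients) is
  p(λ) = det(λ I - M) = λ^3 - 103λ^2 + 2620λ - 1600.
No integer candidate from the rational root theorem (±divisors of 1600) is a root, so the roots are irrational. The cubic discriminant is Δ = 1594902800 > 0, so there are three distinct real roots. p(0) = -1600 and p(1) = 918 have opposite signs, so a root lies in (0, 1); Newton's method refines it to λ ≈ 0.626. p(43) = 120 and p(44) = -544 have opposite signs, so a root lies in (43, 44); Newton's method refines it to λ ≈ 43.1748. p(59) = -184 and p(60) = 800 have opposite signs, so a root lies in (59, 60); Newton's method refines it to λ ≈ 59.1992. Check (Vieta): the three roots sum to 103, matching tr M = 103.
So the eigenvalues of A^T A are ≈ 0.626, 43.1748, 59.1992 (all ≥ 0, as they must be for A^T A). The largest is λ_max ≈ 59.1992, hence ||A||_2 = sqrt(λ_max) ≈ 7.6941.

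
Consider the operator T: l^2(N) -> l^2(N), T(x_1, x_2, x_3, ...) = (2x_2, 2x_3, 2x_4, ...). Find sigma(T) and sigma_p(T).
sigma(T) = closed disk {z in C : |z| ≤ 2}; sigma_p(T) = open disk {z in C : |z| < 2}

Note T = 2·V where V is the unit left shift (V x)_k = x_{k+1}; so sigma(T) = 2·sigma(V) and ||T|| = 2||V||. ||T x||^2 = 4sum_{k≥2} |x_k|^2 ≤ 4||x||^2, with equality on {x : x_1 = 0}, so ||T|| = 2. For any lambda with |lambda| < 2, set r = lambda/2 (|r| < 1); the vector x = (1, r, r^2, ...) is in l^2 and satisfies T x = 2(r, r^2, ...) = lambda x, so lambda is an eigenvalue. On the boundary |lambda| = 2 the geometric series diverges, so no l^2 eigenvector exists, but these lambda lie in the approximate point spectrum. Hence sigma(T) is the closed disk of radius 2 and sigma_p(T) is the open disk.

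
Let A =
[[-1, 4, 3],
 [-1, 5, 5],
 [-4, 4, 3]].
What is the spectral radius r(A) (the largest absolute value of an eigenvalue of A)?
r(A) ≈ 6.1064

The eigenvalues of A are the roots of its characteristic polynomial. With M = A (coefficients from the trace, the sum of principal 2x2 minors, and det A):
  p(λ) = det(λ I - M) = λ^3 - 7λ^2 + 3λ + 15.
No integer candidate from the rational root theorem (±divisors of 15) is a root, so the roots are irrational. The cubic discriminant is Δ = 9168 > 0, so there are three distinct real roots. p(-2) = -27 and p(-1) = 4 have opposite signs, so a root lies in (-2, -1); Newton's method refines it to λ ≈ -1.183. p(2) = 1 and p(3) = -12 have opposite signs, so a root lies in (2, 3); Newton's method refines it to λ ≈ 2.0765. p(6) = -3 and p(7) = 36 have opposite signs, so a root lies in (6, 7); Newton's method refines it to λ ≈ 6.1064. Check (Vieta): the three roots sum to 7, matching tr M = 7.
Thus the eigenvalues (to 4 decimals) are -1.183 (modulus 1.183); 2.0765 (modulus 2.0765); 6.1064 (modulus 6.1064). The spectral radius is the largest modulus: r(A) ≈ 6.1064. (Cross-check: r(A) ≤ ||A||_2 ≈ 10.5146; equality holds whenever A is normal, though it can also hold for some non-normal A.)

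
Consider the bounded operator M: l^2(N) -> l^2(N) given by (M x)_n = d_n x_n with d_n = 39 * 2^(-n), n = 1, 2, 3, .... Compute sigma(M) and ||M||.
sigma(M) = {39 * 2^(-n) : n ≥ 1} ∪ {0}; ||M|| = 39/2

A bounded diagonal operator on l^2 with diagonal entries d_n has spectrum equal to the closure of {d_n : n ≥ 1}: every d_n is an eigenvalue (with eigenvector e_n), so {d_n} ⊂ sigma(M); the spectrum is closed, so its closure is too; and for lambda not in the closure, (M - lambda I) has bounded inverse (the diagonal entries 1/(d_n - lambda) are bounded). For our sequence d_n = 39 * 2^(-n), n = 1, 2, 3, ...:
  - {d_n} = {39 * 2^(-n) : n ≥ 1}; the only limit point is 0
  - closure = {39 * 2^(-n) : n ≥ 1} ∪ {0}
For the norm: a diagonal operator has ||M|| = sup_n |d_n|. Here d_n = 39 * 2^(-n) is positive and decreasing, so sup_n |d_n| = d_1 = 39/2. So ||M|| = 39/2.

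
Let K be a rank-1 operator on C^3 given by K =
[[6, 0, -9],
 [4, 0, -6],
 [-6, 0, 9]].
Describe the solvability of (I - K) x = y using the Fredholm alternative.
(I - K) is invertible (det(I - K) = -14 ≠ 0), so for every y in C^3 the equation (I - K) x = y has a unique solution.

K has rank 1, so it is an outer product K = u v^T: every row of K is a multiple of one row vector. Reading off the entries, u = (-3, -2, 3) and v = (-2, 0, 3) (row i of K equals u_i·v^T). A rank-one matrix u v^T satisfies K u = u (v·u) and kills the (2)-dimensional subspace v^⊥, so its characteristic polynomial is lambda^2 (lambda - v·u) with v·u = tr K = 15. Hence the eigenvalues of I - K are 1 (multiplicity 2) and 1 - (15) = -14, so det(I - K) = -14. (Direct check: I - K =
[[-5, 0, 9],
 [-4, 1, 6],
 [6, 0, -8]]
has determinant -14.) The finite-dimensional Fredholm alternative says: either (I - K) is invertible, or ker(I - K) ≠ {0} and then range(I - K) = ker((I - K)^*)^⊥, with dim ker(I - K) = dim ker((I - K)^*). Since det(I - K) ≠ 0, 1 is not an eigenvalue of K and ker(I - K) = {0}, so we are in the first case: for every y there is a unique x = (I - K)^(-1) y. Explicitly, by the Sherman–Morrison formula, (I - u v^T)^(-1) = I + u v^T/(1 - v·u), i.e. (I - K)^(-1) = I + K/(-14).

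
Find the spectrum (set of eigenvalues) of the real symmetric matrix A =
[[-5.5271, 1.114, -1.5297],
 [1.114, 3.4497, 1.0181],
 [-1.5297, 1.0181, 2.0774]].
sigma(A) ≈ {-6, 2, 4}

A is real symmetric, so its spectrum consists of real eigenvalues. Expanding the characteristic polynomial of the displayed matrix gives
  det(λ I - A) = p(λ) = λ^3 + (0)λ^2 + (-28)λ + (48).
Solving p(λ) = 0 yields eigenvalues ≈ -6, 2, 4. (A is shown rounded to 4 decimals, so these recover the underlying integer eigenvalues to within that precision.)
Verification: the trace of A = 0 equals the sum of eigenvalues 0, and det(A) ≈ -48.0006 matches the eigenvalue product -48.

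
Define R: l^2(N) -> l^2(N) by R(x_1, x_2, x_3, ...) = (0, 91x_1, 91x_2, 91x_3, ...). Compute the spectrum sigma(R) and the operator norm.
sigma(R) = closed disk {z in C : |z| ≤ 91}; ||R|| = 91

Note R = 91·U where U is the unit right shift (U x)_k = x_{k-1} (with x_0 := 0); so ||R|| = 91||U|| and sigma(R) = 91·sigma(U). ||R x||^2 = sum_{k≥1} |91x_k|^2 = 8281||x||^2, so ||R|| = 91 and sigma(R) ⊂ {|z| ≤ 91}. For any |lambda| < 91, the equation (R - lambda I) x = 0 forces x_1 = 0, then 91x_k = lambda x_{k+1} ⇒ x = 0, so R has no eigenvalues. But (R - lambda I) is not surjective for |lambda| < 91: solving (R - lambda I) x = e_1 would require x_n proportional to (lambda/91)^(-n), which is not in l^2. So every |lambda| < 91 lies in the residual spectrum. The boundary |lambda| = 91 is in the approximate point spectrum (the spectrum is closed). Hence sigma(R) is the closed disk of radius 91.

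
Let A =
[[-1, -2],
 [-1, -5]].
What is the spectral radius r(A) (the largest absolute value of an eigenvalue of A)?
r(A) = (6 + sqrt(24))/2 ≈ 5.4495

The eigenvalues of A are the roots of its characteristic polynomial. With M = A (coefficients from the trace and determinant):
  p(λ) = det(λ I - M) = λ^2 + 6λ + 3.
For λ^2 + 6λ + 3 the discriminant is 24. It is nonnegative but not a perfect square, so the roots are real and irrational: λ = (-6 ± sqrt(24))/2 ≈ -0.5505, -5.4495.
Thus the eigenvalues (to 4 decimals) are -0.5505 (modulus 0.5505); -5.4495 (modulus 5.4495). The spectral radius is the largest modulus: r(A) = (6 + sqrt(24))/2 ≈ 5.4495. (Cross-check: r(A) ≤ ||A||_2 ≈ 5.5414; equality holds whenever A is normal, though it can also hold for some non-normal A.)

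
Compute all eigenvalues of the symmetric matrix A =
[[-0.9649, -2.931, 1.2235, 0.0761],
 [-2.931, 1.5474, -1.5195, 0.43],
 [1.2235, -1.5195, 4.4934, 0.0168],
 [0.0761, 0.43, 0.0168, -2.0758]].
sigma(A) ≈ {-3, -2, 2, 6}

A is real symmetric, so its spectrum consists of real eigenvalues. Expanding the characteristic polynomial of the displayed matrix gives
  det(λ I - A) = p(λ) = λ^4 + (-3)λ^3 + (-22)λ^2 + (12)λ + (71.9982).
Solving p(λ) = 0 yields eigenvalues ≈ -3, -2, 2, 6. (A is shown rounded to 4 decimals, so these recover the underlying integer eigenvalues to within that precision.)
Verification: the trace of A = 3 equals the sum of eigenvalues 3, and det(A) ≈ 71.9982 matches the eigenvalue product 72.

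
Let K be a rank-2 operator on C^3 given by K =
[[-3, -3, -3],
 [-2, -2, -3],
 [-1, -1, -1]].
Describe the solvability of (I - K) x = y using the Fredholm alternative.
(I - K) is invertible (det(I - K) = 6 ≠ 0), so for every y in C^3 the equation (I - K) x = y has a unique solution.

K has rank 2 and factors as K = U V^T = u1 v1^T + u2 v2^T with u1 = (0, 1, 0), v1 = (0, 0, -1), u2 = (-3, -2, -1), v2 = (1, 1, 1) (multiplying out reproduces the displayed K). The nonzero eigenvalues of U V^T coincide with those of the 2 x 2 matrix G = V^T U = [[v1·u1, v1·u2], [v2·u1, v2·u2]] = [[0, 1], [1, -6]], and by the Sylvester determinant identity det(I_3 - U V^T) = det(I_2 - V^T U) = det([[1, -1], [-1, 7]]) = (1)(7) - (-1)(-1) = 6. (Direct check: I - K =
[[4, 3, 3],
 [2, 3, 3],
 [1, 1, 2]]
has determinant 6.) The finite-dimensional Fredholm alternative says: either (I - K) is invertible, or ker(I - K) ≠ {0} and then range(I - K) = ker((I - K)^*)^⊥, with dim ker(I - K) = dim ker((I - K)^*). Since det(I - K) ≠ 0, 1 is not an eigenvalue of K and ker(I - K) = {0}, so we are in the first case: for every y there is a unique x = (I - K)^(-1) y. (Explicitly, by the Woodbury identity, (I - U V^T)^(-1) = I + U (I_2 - G)^(-1) V^T.)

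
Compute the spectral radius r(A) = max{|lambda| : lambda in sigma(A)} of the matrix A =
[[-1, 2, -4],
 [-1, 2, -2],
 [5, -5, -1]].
r(A) = sqrt(10) ≈ 3.1623

The eigenvalues of A are the roots of its characteristic polynomial. With M = A (coefficients from the trace, the sum of principal 2x2 minors, and det A):
  p(λ) = det(λ I - M) = λ^3 + 9λ - 10.
By the rational root theorem any rational root is an integer divisor of 10. Testing λ = 1: p(1) = 1 + 0 + 9 - 10 = 0, so λ = 1 is a root. Dividing out (λ - 1) leaves p(λ) = (λ - 1)(λ^2 + λ + 10). For λ^2 + λ + 10 the discriminant is -39. It is negative, so the roots are the complex-conjugate pair λ = -1/2 ± (sqrt(39)/2) i ≈ -0.5 ± 3.1225i. For a conjugate pair the product of the roots equals the constant term, so |λ|^2 = 10 and |λ| = sqrt(10) ≈ 3.1623.
Thus the eigenvalues (to 4 decimals) are -0.5 ± 3.1225i (modulus 3.1623); 1 (modulus 1). The spectral radius is the largest modulus: r(A) = sqrt(10) ≈ 3.1623. (Cross-check: r(A) ≤ ||A||_2 ≈ 7.7487; equality holds whenever A is normal, though it can also hold for some non-normal A.)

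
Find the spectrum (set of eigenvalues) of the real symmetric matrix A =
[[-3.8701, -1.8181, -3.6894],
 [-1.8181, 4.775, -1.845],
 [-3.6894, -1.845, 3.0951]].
sigma(A) ≈ {-6, 4, 6}

A is real symmetric, so its spectrum consists of real eigenvalues. Expanding the characteristic polynomial of the displayed matrix gives
  det(λ I - A) = p(λ) = λ^3 + (-4)λ^2 + (-36)λ + (144).
Solving p(λ) = 0 yields eigenvalues ≈ -6, 4, 6. (A is shown rounded to 4 decimals, so these recover the underlying integer eigenvalues to within that precision.)
Verification: the trace of A = 4 equals the sum of eigenvalues 4, and det(A) ≈ -144.0006 matches the eigenvalue product -144.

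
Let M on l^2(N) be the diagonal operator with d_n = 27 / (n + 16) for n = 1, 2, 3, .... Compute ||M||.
||M|| = 27/17 (attained at n = 1)

For M diagonal, ||M|| = sup_n |d_n| = sup_n 27/(n + 16). This is positive and strictly decreasing in n, so the supremum is attained at n = 1: d_1 = 27/(1 + 16) = 27/17. Hence ||M|| = 27/17.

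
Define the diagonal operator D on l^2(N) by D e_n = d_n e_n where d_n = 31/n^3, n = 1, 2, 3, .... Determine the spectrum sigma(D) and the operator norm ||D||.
sigma(D) = {31/n^3 : n ≥ 1} ∪ {0}; ||D|| = 31

A bounded diagonal operator on l^2 with diagonal entries d_n has spectrum equal to the closure of {d_n : n ≥ 1}: every d_n is an eigenvalue (with eigenvector e_n), so {d_n} ⊂ sigma(D); the spectrum is closed, so its closure is too; and for lambda not in the closure, (D - lambda I) has bounded inverse (the diagonal entries 1/(d_n - lambda) are bounded). For our sequence d_n = 31/n^3, n = 1, 2, 3, ...:
  - {d_n} = {31/n^3 : n ≥ 1}; the only limit point is 0
  - closure = {31/n^3 : n ≥ 1} ∪ {0}
For the norm: a diagonal operator has ||D|| = sup_n |d_n|. Here d_n = 31/n^3 is positive and decreasing, so sup_n |d_n| = d_1 = 31. So ||D|| = 31.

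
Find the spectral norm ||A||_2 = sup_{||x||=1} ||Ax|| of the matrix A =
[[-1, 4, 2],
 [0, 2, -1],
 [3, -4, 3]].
||A||_2 = sqrt((47 + sqrt(2001))/2) ≈ 6.7725 (= sqrt(largest eigenvalue of A^T A))

||A||_2 = sigma_max(A) = sqrt(lambda_max(A^T A)). Form the symmetric matrix M = A^T A =
[[10, -16, 7],
 [-16, 36, -6],
 [7, -6, 14]].
Its characteristic polynomial (trace, sum of principal 2x2 minors, determinant of M give the coefficients) is
  p(λ) = det(λ I - M) = λ^3 - 60λ^2 + 663λ - 676.
By the rational root theorem any rational root is an integer divisor of 676. Testing λ = 13: p(13) = 2197 - 10140 + 8619 - 676 = 0, so λ = 13 is a root. Dividing out (λ - 13) leaves p(λ) = (λ - 13)(λ^2 - 47λ + 52). For λ^2 - 47λ + 52 the discriminant is 2001. It is nonnegative but not a perfect square, so the roots are real and irrational: λ = (47 ± sqrt(2001))/2 ≈ 45.8663, 1.1337.
So the eigenvalues of A^T A are ≈ 1.1337, 13, 45.8663 (all ≥ 0, as they must be for A^T A). The largest is λ_max = (47 + sqrt(2001))/2 ≈ 45.8663, hence ||A||_2 = sqrt(λ_max) = sqrt((47 + sqrt(2001))/2) ≈ 6.7725.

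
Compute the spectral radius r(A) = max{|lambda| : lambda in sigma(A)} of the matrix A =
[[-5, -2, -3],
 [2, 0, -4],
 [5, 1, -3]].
r(A) ≈ 6.1983

The eigenvalues of A are the roots of its characteristic polynomial. With M = A (coefficients from the trace, the sum of principal 2x2 minors, and det A):
  p(λ) = det(λ I - M) = λ^3 + 8λ^2 + 38λ - 2.
No integer candidate from the rational root theorem (±divisors of 2) is a root, so the roots are irrational. The cubic discriminant is Δ = -134028 < 0, so there is one real root and a complex-conjugate pair. p(0) = -2 and p(1) = 45 have opposite signs, so a root lies in (0, 1); Newton's method refines it to λ ≈ 0.0521. Dividing out (λ - (0.0521)) leaves approximately λ^2 + 8.0521λ + 38.4192. For λ^2 + 8.0521λ + 38.4192 the discriminant is -88.841. It is negative, so the remaining roots are the complex-conjugate pair λ ≈ -4.026 ± 4.7128i. Their product equals the constant term, so |λ|^2 ≈ 38.4192 and |λ| ≈ 6.1983.
Thus the eigenvalues (to 4 decimals) are 0.0521 (modulus 0.0521); -4.026 ± 4.7128i (modulus 6.1983). The spectral radius is the largest modulus: r(A) ≈ 6.1983. (Cross-check: r(A) ≤ ||A||_2 ≈ 7.7509; equality holds whenever A is normal, though it can also hold for some non-normal A.)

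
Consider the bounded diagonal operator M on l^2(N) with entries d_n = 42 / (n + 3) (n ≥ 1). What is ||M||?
||M|| = 21/2 (attained at n = 1)

For M diagonal, ||M|| = sup_n |d_n| = sup_n 42/(n + 3). This is positive and strictly decreasing in n, so the supremum is attained at n = 1: d_1 = 42/(1 + 3) = 21/2. Hence ||M|| = 21/2.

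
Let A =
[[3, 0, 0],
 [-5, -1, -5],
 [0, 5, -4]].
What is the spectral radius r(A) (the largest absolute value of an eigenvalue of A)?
r(A) = sqrt(29) ≈ 5.3852

The eigenvalues of A are the roots of its characteristic polynomial. With M = A (coefficients from the trace, the sum of principal 2x2 minors, and det A):
  p(λ) = det(λ I - M) = λ^3 + 2λ^2 + 14λ - 87.
By the rational root theorem any rational root is an integer divisor of 87. Testing λ = 3: p(3) = 27 + 18 + 42 - 87 = 0, so λ = 3 is a root. Dividing out (λ - 3) leaves p(λ) = (λ - 3)(λ^2 + 5λ + 29). For λ^2 + 5λ + 29 the discriminant is -91. It is negative, so the roots are the complex-conjugate pair λ = -5/2 ± (sqrt(91)/2) i ≈ -2.5 ± 4.7697i. For a conjugate pair the product of the roots equals the constant term, so |λ|^2 = 29 and |λ| = sqrt(29) ≈ 5.3852.
Thus the eigenvalues (to 4 decimals) are -2.5 ± 4.7697i (modulus 5.3852); 3 (modulus 3). The spectral radius is the largest modulus: r(A) = sqrt(29) ≈ 5.3852. (Cross-check: r(A) ≤ ||A||_2 ≈ 8.0366; equality holds whenever A is normal, though it can also hold for some non-normal A.)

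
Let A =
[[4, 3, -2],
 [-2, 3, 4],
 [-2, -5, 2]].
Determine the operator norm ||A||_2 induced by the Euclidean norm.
||A||_2 ≈ 7.6358 (= sqrt(largest eigenvalue of A^T A))

||A||_2 = sigma_max(A) = sqrt(lambda_max(A^T A)). Form the symmetric matrix M = A^T A =
[[24, 16, -20],
 [16, 43, -4],
 [-20, -4, 24]].
Its characteristic polynomial (trace, sum of principal 2x2 minors, determinant of M give the coefficients) is
  p(λ) = det(λ I - M) = λ^3 - 91λ^2 + 1968λ - 3600.
No integer candidate from the rational root theorem (±divisors of 3600) is a root, so the roots are irrational. The cubic discriminant is Δ = 1987626816 > 0, so there are three distinct real roots. p(2) = -20 and p(3) = 1512 have opposite signs, so a root lies in (2, 3); Newton's method refines it to λ ≈ 2.0124. p(30) = 540 and p(31) = -252 have opposite signs, so a root lies in (30, 31); Newton's method refines it to λ ≈ 30.6816. p(58) = -468 and p(59) = 1120 have opposite signs, so a root lies in (58, 59); Newton's method refines it to λ ≈ 58.306. Check (Vieta): the three roots sum to 91, matching tr M = 91.
So the eigenvalues of A^T A are ≈ 2.0124, 30.6816, 58.306 (all ≥ 0, as they must be for A^T A). The largest is λ_max ≈ 58.306, hence ||A||_2 = sqrt(λ_max) ≈ 7.6358.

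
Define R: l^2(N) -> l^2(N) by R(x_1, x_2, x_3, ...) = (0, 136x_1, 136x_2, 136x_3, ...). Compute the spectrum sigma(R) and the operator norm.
sigma(R) = closed disk {z in C : |z| ≤ 136}; ||R|| = 136

Note R = 136·U where U is the unit right shift (U x)_k = x_{k-1} (with x_0 := 0); so ||R|| = 136||U|| and sigma(R) = 136·sigma(U). ||R x||^2 = sum_{k≥1} |136x_k|^2 = 18496||x||^2, so ||R|| = 136 and sigma(R) ⊂ {|z| ≤ 136}. For any |lambda| < 136, the equation (R - lambda I) x = 0 forces x_1 = 0, then 136x_k = lambda x_{k+1} ⇒ x = 0, so R has no eigenvalues. But (R - lambda I) is not surjective for |lambda| < 136: solving (R - lambda I) x = e_1 would require x_n proportional to (lambda/136)^(-n), which is not in l^2. So every |lambda| < 136 lies in the residual spectrum. The boundary |lambda| = 136 is in the approximate point spectrum (the spectrum is closed). Hence sigma(R) is the closed disk of radius 136.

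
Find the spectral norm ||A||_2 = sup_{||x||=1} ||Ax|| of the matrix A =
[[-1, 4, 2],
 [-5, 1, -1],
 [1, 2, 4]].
||A||_2 = 6 (= sqrt(largest eigenvalue of A^T A))

||A||_2 = sigma_max(A) = sqrt(lambda_max(A^T A)). Form the symmetric matrix M = A^T A =
[[27, -7, 7],
 [-7, 21, 15],
 [7, 15, 21]].
Its characteristic polynomial (trace, sum of principal 2x2 minors, determinant of M give the coefficients) is
  p(λ) = det(λ I - M) = λ^3 - 69λ^2 + 1252λ - 2304.
By the rational root theorem any rational root is an integer divisor of 2304. Testing λ = 36: p(36) = 46656 - 89424 + 45072 - 2304 = 0, so λ = 36 is a root. Dividing out (λ - 36) leaves p(λ) = (λ - 36)(λ^2 - 33λ + 64). For λ^2 - 33λ + 64 the discriminant is 833. It is nonnegative but not a perfect square, so the roots are real and irrational: λ = (33 ± sqrt(833))/2 ≈ 30.9309, 2.0691.
So the eigenvalues of A^T A are ≈ 2.0691, 30.9309, 36 (all ≥ 0, as they must be for A^T A). The largest is λ_max = 36, hence ||A||_2 = sqrt(λ_max) = 6.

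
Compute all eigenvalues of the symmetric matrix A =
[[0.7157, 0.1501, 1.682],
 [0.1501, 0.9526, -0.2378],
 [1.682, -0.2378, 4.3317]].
sigma(A) ≈ {0, 1, 5}

A is real symmetric, so its spectrum consists of real eigenvalues. Expanding the characteristic polynomial of the displayed matrix gives
  det(λ I - A) = p(λ) = λ^3 + (-6)λ^2 + (5)λ + (0).
Solving p(λ) = 0 yields eigenvalues ≈ 0, 1, 5. (A is shown rounded to 4 decimals, so these recover the underlying integer eigenvalues to within that precision.)
Verification: the trace of A = 6 equals the sum of eigenvalues 6, and det(A) ≈ 0.0001 matches the eigenvalue product 0.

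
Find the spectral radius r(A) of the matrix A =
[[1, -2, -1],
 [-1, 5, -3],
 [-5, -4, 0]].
r(A) ≈ 6.4672

The eigenvalues of A are the roots of its characteristic polynomial. With M = A (coefficients from the trace, the sum of principal 2x2 minors, and det A):
  p(λ) = det(λ I - M) = λ^3 - 6λ^2 - 14λ + 71.
No integer candidate from the rational root theorem (±divisors of 71) is a root, so the roots are irrational. The cubic discriminant is Δ = 50621 > 0, so there are three distinct real roots. p(-4) = -33 and p(-3) = 32 have opposite signs, so a root lies in (-4, -3); Newton's method refines it to λ ≈ -3.5552. p(3) = 2 and p(4) = -17 have opposite signs, so a root lies in (3, 4); Newton's method refines it to λ ≈ 3.088. p(6) = -13 and p(7) = 22 have opposite signs, so a root lies in (6, 7); Newton's method refines it to λ ≈ 6.4672. Check (Vieta): the three roots sum to 6, matching tr M = 6.
Thus the eigenvalues (to 4 decimals) are -3.5552 (modulus 3.5552); 3.088 (modulus 3.088); 6.4672 (modulus 6.4672). The spectral radius is the largest modulus: r(A) ≈ 6.4672. (Cross-check: r(A) ≤ ||A||_2 ≈ 7.3783; equality holds whenever A is normal, though it can also hold for some non-normal A.)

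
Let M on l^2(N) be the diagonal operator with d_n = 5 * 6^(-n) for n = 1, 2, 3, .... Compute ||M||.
||M|| = 5/6 (attained at n = 1)

For M diagonal, ||M|| = sup_n |d_n|. The sequence d_n = 5 * 6^(-n) is positive and strictly decreasing (ratio 6^(-1) < 1), so the supremum is d_1 = 5/6. Hence ||M|| = 5/6.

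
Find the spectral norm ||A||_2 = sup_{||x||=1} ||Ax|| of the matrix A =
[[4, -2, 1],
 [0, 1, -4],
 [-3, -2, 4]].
||A||_2 ≈ 6.479 (= sqrt(largest eigenvalue of A^T A))

||A||_2 = sigma_max(A) = sqrt(lambda_max(A^T A)). Form the symmetric matrix M = A^T A =
[[25, -2, -8],
 [-2, 9, -14],
 [-8, -14, 33]].
Its characteristic polynomial (trace, sum of principal 2x2 minors, determinant of M give the coefficients) is
  p(λ) = det(λ I - M) = λ^3 - 67λ^2 + 1083λ - 1369.
No integer candidate from the rational root theorem (±divisors of 1369) is a root, so the roots are irrational. The cubic discriminant is Δ = 274611200 > 0, so there are three distinct real roots. p(1) = -352 and p(2) = 537 have opposite signs, so a root lies in (1, 2); Newton's method refines it to λ ≈ 1.3794. p(23) = 264 and p(24) = -145 have opposite signs, so a root lies in (23, 24); Newton's method refines it to λ ≈ 23.6434. p(41) = -672 and p(42) = 17 have opposite signs, so a root lies in (41, 42); Newton's method refines it to λ ≈ 41.9772. Check (Vieta): the three roots sum to 67, matching tr M = 67.
So the eigenvalues of A^T A are ≈ 1.3794, 23.6434, 41.9772 (all ≥ 0, as they must be for A^T A). The largest is λ_max ≈ 41.9772, hence ||A||_2 = sqrt(λ_max) ≈ 6.479.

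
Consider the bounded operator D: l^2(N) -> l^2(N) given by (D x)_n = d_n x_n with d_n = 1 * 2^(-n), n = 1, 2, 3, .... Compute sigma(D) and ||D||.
sigma(D) = {1 * 2^(-n) : n ≥ 1} ∪ {0}; ||D|| = 1/2

A bounded diagonal operator on l^2 with diagonal entries d_n has spectrum equal to the closure of {d_n : n ≥ 1}: every d_n is an eigenvalue (with eigenvector e_n), so {d_n} ⊂ sigma(D); the spectrum is closed, so its closure is too; and for lambda not in the closure, (D - lambda I) has bounded inverse (the diagonal entries 1/(d_n - lambda) are bounded). For our sequence d_n = 1 * 2^(-n), n = 1, 2, 3, ...:
  - {d_n} = {1 * 2^(-n) : n ≥ 1}; the only limit point is 0
  - closure = {1 * 2^(-n) : n ≥ 1} ∪ {0}
For the norm: a diagonal operator has ||D|| = sup_n |d_n|. Here d_n = 1 * 2^(-n) is positive and decreasing, so sup_n |d_n| = d_1 = 1/2. So ||D|| = 1/2.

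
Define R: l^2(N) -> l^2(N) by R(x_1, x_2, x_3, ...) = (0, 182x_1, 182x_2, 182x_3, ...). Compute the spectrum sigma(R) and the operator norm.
sigma(R) = closed disk {z in C : |z| ≤ 182}; ||R|| = 182

Note R = 182·U where U is the unit right shift (U x)_k = x_{k-1} (with x_0 := 0); so ||R|| = 182||U|| and sigma(R) = 182·sigma(U). ||R x||^2 = sum_{k≥1} |182x_k|^2 = 33124||x||^2, so ||R|| = 182 and sigma(R) ⊂ {|z| ≤ 182}. For any |lambda| < 182, the equation (R - lambda I) x = 0 forces x_1 = 0, then 182x_k = lambda x_{k+1} ⇒ x = 0, so R has no eigenvalues. But (R - lambda I) is not surjective for |lambda| < 182: solving (R - lambda I) x = e_1 would require x_n proportional to (lambda/182)^(-n), which is not in l^2. So every |lambda| < 182 lies in the residual spectrum. The boundary |lambda| = 182 is in the approximate point spectrum (the spectrum is closed). Hence sigma(R) is the closed disk of radius 182.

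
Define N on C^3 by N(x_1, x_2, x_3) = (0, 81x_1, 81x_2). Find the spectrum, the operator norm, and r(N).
sigma(N) = {0}; ||N|| = 81; r(N) = 0. (N is nilpotent with N^3 = 0.)

On C^3, N is a strictly lower-triangular matrix with 81 on the subdiagonal and zeros elsewhere, so its characteristic polynomial is lambda^3 and every eigenvalue is 0: sigma(N) = {0}. For the operator norm, N e_i = 81e_{i+1} for i = 1, ..., 2 and N e_3 = 0, so the singular values of N are 81 (with multiplicity 2) and 0; hence ||N|| = 81. The spectral radius r(N) = max|lambda| = 0. Note ||N|| > r(N) — characteristic of non-normal nilpotent operators. Indeed N^3 = 0.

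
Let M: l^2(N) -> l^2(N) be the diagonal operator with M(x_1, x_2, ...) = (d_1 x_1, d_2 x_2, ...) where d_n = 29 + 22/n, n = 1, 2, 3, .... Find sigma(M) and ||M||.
sigma(M) = {29 + 22/n : n ≥ 1} ∪ {29}; ||M|| = 51

A bounded diagonal operator on l^2 with diagonal entries d_n has spectrum equal to the closure of {d_n : n ≥ 1}: every d_n is an eigenvalue (with eigenvector e_n), so {d_n} ⊂ sigma(M); the spectrum is closed, so its closure is too; and for lambda not in the closure, (M - lambda I) has bounded inverse (the diagonal entries 1/(d_n - lambda) are bounded). For our sequence d_n = 29 + 22/n, n = 1, 2, 3, ...:
  - {d_n} = {29 + 22/n : n ≥ 1}; the only limit point is 29
  - closure = {29 + 22/n : n ≥ 1} ∪ {29}
For the norm: a diagonal operator has ||M|| = sup_n |d_n|. Here d_n = 29 + 22/n is positive and decreasing, so sup_n |d_n| = d_1 = 29 + 22 = 51. So ||M|| = 51.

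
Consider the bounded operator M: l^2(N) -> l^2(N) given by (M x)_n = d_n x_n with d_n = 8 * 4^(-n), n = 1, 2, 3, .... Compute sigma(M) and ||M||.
sigma(M) = {8 * 4^(-n) : n ≥ 1} ∪ {0}; ||M|| = 2

A bounded diagonal operator on l^2 with diagonal entries d_n has spectrum equal to the closure of {d_n : n ≥ 1}: every d_n is an eigenvalue (with eigenvector e_n), so {d_n} ⊂ sigma(M); the spectrum is closed, so its closure is too; and for lambda not in the closure, (M - lambda I) has bounded inverse (the diagonal entries 1/(d_n - lambda) are bounded). For our sequence d_n = 8 * 4^(-n), n = 1, 2, 3, ...:
  - {d_n} = {8 * 4^(-n) : n ≥ 1}; the only limit point is 0
  - closure = {8 * 4^(-n) : n ≥ 1} ∪ {0}
For the norm: a diagonal operator has ||M|| = sup_n |d_n|. Here d_n = 8 * 4^(-n) is positive and decreasing, so sup_n |d_n| = d_1 = 8/4 = 2. So ||M|| = 2.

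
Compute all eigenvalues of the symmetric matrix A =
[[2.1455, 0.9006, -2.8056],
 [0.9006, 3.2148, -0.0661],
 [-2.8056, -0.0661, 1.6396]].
sigma(A) ≈ {-1, 3, 5}

A is real symmetric, so its spectrum consists of real eigenvalues. Expanding the characteristic polynomial of the displayed matrix gives
  det(λ I - A) = p(λ) = λ^3 + (-7)λ^2 + (7)λ + (15.0012).
Solving p(λ) = 0 yields eigenvalues ≈ -1, 3, 5. (A is shown rounded to 4 decimals, so these recover the underlying integer eigenvalues to within that precision.)
Verification: the trace of A = 7 equals the sum of eigenvalues 7, and det(A) ≈ -15.0012 matches the eigenvalue product -15.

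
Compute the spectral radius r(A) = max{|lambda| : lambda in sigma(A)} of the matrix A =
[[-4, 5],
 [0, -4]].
r(A) = 4

The eigenvalues of A are the roots of its characteristic polynomial. With M = A (coefficients from the trace and determinant):
  p(λ) = det(λ I - M) = λ^2 + 8λ + 16.
For λ^2 + 8λ + 16 the discriminant is 0. It is a perfect square (0^2), so the roots are rational: λ = (-8 ± 0)/2 = -4, -4.
Thus the eigenvalues (to 4 decimals) are -4 (modulus 4). The spectral radius is the largest modulus: r(A) = 4. (Cross-check: r(A) ≤ ||A||_2 ≈ 7.217; equality holds whenever A is normal, though it can also hold for some non-normal A.)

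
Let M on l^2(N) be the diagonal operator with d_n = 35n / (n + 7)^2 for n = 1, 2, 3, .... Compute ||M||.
||M|| = 5/4 (attained at n = 7)

For M diagonal, ||M|| = sup_n |d_n|. Treat f(x) = 35x / (x + 7)^2 for real x > 0. By the quotient rule, f'(x) = 35(7 - x)/(x + 7)^3, which is positive for x < 7 and negative for x > 7. So f has a unique maximum at x = 7, and since 7 is a positive integer, the supremum over n ≥ 1 is attained at n = 7: d_7 = 35·7/(7 + 7)^2 = 35·7/196 = 5/4. Hence ||M|| = 5/4.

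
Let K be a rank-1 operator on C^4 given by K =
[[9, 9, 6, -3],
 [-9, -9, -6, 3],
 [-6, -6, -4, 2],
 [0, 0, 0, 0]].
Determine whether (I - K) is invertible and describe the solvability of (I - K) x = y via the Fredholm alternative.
(I - K) is invertible (det(I - K) = 5 ≠ 0), so for every y in C^4 the equation (I - K) x = y has a unique solution.

K has rank 1, so it is an outer product K = u v^T: every row of K is a multiple of one row vector. Reading off the entries, u = (-3, 3, 2, 0) and v = (-3, -3, -2, 1) (row i of K equals u_i·v^T). A rank-one matrix u v^T satisfies K u = u (v·u) and kills the (3)-dimensional subspace v^⊥, so its characteristic polynomial is lambda^3 (lambda - v·u) with v·u = tr K = -4. Hence the eigenvalues of I - K are 1 (multiplicity 3) and 1 - (-4) = 5, so det(I - K) = 5. (Direct check: I - K =
[[-8, -9, -6, 3],
 [9, 10, 6, -3],
 [6, 6, 5, -2],
 [0, 0, 0, 1]]
has determinant 5.) The finite-dimensional Fredholm alternative says: either (I - K) is invertible, or ker(I - K) ≠ {0} and then range(I - K) = ker((I - K)^*)^⊥, with dim ker(I - K) = dim ker((I - K)^*). Since det(I - K) ≠ 0, 1 is not an eigenvalue of K and ker(I - K) = {0}, so we are in the first case: for every y there is a unique x = (I - K)^(-1) y. Explicitly, by the Sherman–Morrison formula, (I - u v^T)^(-1) = I + u v^T/(1 - v·u), i.e. (I - K)^(-1) = I + K/(5).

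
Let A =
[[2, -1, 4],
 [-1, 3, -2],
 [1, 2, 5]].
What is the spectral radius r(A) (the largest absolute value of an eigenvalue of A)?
r(A) ≈ 4.9175

The eigenvalues of A are the roots of its characteristic polynomial. With M = A (coefficients from the trace, the sum of principal 2x2 minors, and det A):
  p(λ) = det(λ I - M) = λ^3 - 10λ^2 + 30λ - 15.
No integer candidate from the rational root theorem (±divisors of 15) is a root, so the roots are irrational. The cubic discriminant is Δ = -3075 < 0, so there is one real root and a complex-conjugate pair. p(0) = -15 and p(1) = 6 have opposite signs, so a root lies in (0, 1); Newton's method refines it to λ ≈ 0.6203. Dividing out (λ - (0.6203)) leaves approximately λ^2 - 9.3797λ + 24.1818. For λ^2 - 9.3797λ + 24.1818 the discriminant is -8.7483. It is negative, so the remaining roots are the complex-conjugate pair λ ≈ 4.6898 ± 1.4789i. Their product equals the constant term, so |λ|^2 ≈ 24.1818 and |λ| ≈ 4.9175.
Thus the eigenvalues (to 4 decimals) are 0.6203 (modulus 0.6203); 4.6898 ± 1.4789i (modulus 4.9175). The spectral radius is the largest modulus: r(A) ≈ 4.9175. (Cross-check: r(A) ≤ ||A||_2 ≈ 7.0801; equality holds whenever A is normal, though it can also hold for some non-normal A.)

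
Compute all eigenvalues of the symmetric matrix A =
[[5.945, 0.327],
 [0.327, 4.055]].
sigma(A) ≈ {4, 6}

A is real symmetric, so its spectrum consists of real eigenvalues. Expanding the characteristic polynomial of the displayed matrix gives
  det(λ I - A) = p(λ) = λ^2 + (-10)λ + (24).
Solving p(λ) = 0 yields eigenvalues ≈ 4, 6. (A is shown rounded to 4 decimals, so these recover the underlying integer eigenvalues to within that precision.)
Verification: the trace of A = 10 equals the sum of eigenvalues 10, and det(A) ≈ 24.0000 matches the eigenvalue product 24.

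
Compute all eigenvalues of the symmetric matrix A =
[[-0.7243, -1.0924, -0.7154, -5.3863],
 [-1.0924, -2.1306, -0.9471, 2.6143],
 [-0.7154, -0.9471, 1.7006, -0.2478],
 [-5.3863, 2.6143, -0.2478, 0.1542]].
sigma(A) ≈ {-6, -3, 2, 6}

A is real symmetric, so its spectrum consists of real eigenvalues. Expanding the characteristic polynomial of the displayed matrix gives
  det(λ I - A) = p(λ) = λ^4 + (1)λ^3 + (-42)λ^2 + (-36.0032)λ + (216.0022).
Solving p(λ) = 0 yields eigenvalues ≈ -6, -3, 2, 6. (A is shown rounded to 4 decimals, so these recover the underlying integer eigenvalues to within that precision.)
Verification: the trace of A = -1 equals the sum of eigenvalues -1, and det(A) ≈ 216.0022 matches the eigenvalue product 216.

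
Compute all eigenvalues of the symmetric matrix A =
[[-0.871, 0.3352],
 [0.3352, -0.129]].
sigma(A) ≈ {-1, 0}

A is real symmetric, so its spectrum consists of real eigenvalues. Expanding the characteristic polynomial of the displayed matrix gives
  det(λ I - A) = p(λ) = λ^2 + (1)λ + (0).
Solving p(λ) = 0 yields eigenvalues ≈ -1, 0. (A is shown rounded to 4 decimals, so these recover the underlying integer eigenvalues to within that precision.)
Verification: the trace of A = -1 equals the sum of eigenvalues -1, and det(A) ≈ -0.0000 matches the eigenvalue product 0.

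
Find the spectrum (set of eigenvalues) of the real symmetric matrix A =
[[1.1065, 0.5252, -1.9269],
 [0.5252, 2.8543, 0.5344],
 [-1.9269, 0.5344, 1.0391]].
sigma(A) ≈ {-1, 3} (3 with multiplicity 2)

A is real symmetric, so its spectrum consists of real eigenvalues. Expanding the characteristic polynomial of the displayed matrix gives
  det(λ I - A) = p(λ) = λ^3 + (-5)λ^2 + (3)λ + (9).
Solving p(λ) = 0 yields eigenvalues ≈ -1, 3, 3. (A is shown rounded to 4 decimals, so these recover the underlying integer eigenvalues to within that precision.)
Verification: the trace of A = 5 equals the sum of eigenvalues 5, and det(A) ≈ -9.0003 matches the eigenvalue product -9.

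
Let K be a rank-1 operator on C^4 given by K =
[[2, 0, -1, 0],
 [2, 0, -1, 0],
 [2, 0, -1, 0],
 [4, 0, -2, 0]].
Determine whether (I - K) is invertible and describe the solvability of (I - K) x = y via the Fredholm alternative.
(I - K) is singular (det(I - K) = 0, i.e. 1 ∈ sigma(K)). (I - K) x = y is solvable iff y ⊥ ker((I - K)^*) = span{(2, 0, -1, 0)}, i.e. iff 2y_1 - y_3 = 0. When solvable, the solutions are x = y + c·(1, 1, 1, 2), c arbitrary (ker(I - K) = span{(1, 1, 1, 2)}, dimension 1).

K has rank 1, so it is an outer product K = u v^T: every row of K is a multiple of one row vector. Reading off the entries, u = (1, 1, 1, 2) and v = (2, 0, -1, 0) (row i of K equals u_i·v^T). A rank-one matrix u v^T satisfies K u = u (v·u) and kills the (3)-dimensional subspace v^⊥, so its characteristic polynomial is lambda^3 (lambda - v·u) with v·u = tr K = 1. Hence the eigenvalues of I - K are 1 (multiplicity 3) and 1 - (1) = 0, so det(I - K) = 0. (Direct check: I - K =
[[-1, 0, 1, 0],
 [-2, 1, 1, 0],
 [-2, 0, 2, 0],
 [-4, 0, 2, 1]]
has determinant 0.) So 1 is an eigenvalue of K and (I - K) is not invertible. The finite-dimensional Fredholm alternative says: either (I - K) is invertible, or ker(I - K) ≠ {0} and then range(I - K) = ker((I - K)^*)^⊥, with dim ker(I - K) = dim ker((I - K)^*). We are in the second case, so we need both kernels. Kernel of I - K: (I - K) u = u - u (v·u) = u - u = 0, so ker(I - K) = span{u} = span{(1, 1, 1, 2)} (it is exactly 1-dimensional because rank(I - K) = 3). Kernel of the adjoint: K is real, so (I - K)^* = I - K^T = I - v u^T, and (I - v u^T) v = v - v (u·v) = 0; hence ker((I - K)^*) = span{v} = span{(2, 0, -1, 0)}. Therefore (I - K) x = y is solvable iff <y, v> = 0, i.e. iff 2y_1 - y_3 = 0. When this holds, K y = u (v·y) = 0, so (I - K) y = y and x = y is a particular solution; the full solution set is the line x = y + c·u = y + c·(1, 1, 1, 2), c ∈ C.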